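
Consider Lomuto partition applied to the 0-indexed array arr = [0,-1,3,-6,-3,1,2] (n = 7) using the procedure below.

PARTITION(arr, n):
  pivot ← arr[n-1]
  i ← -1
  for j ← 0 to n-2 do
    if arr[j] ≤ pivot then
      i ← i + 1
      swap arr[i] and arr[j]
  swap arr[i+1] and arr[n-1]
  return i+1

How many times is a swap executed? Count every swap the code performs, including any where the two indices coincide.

6

pivot = arr[6] = 2; i = -1
j=0: arr[0]=0 ≤ 2 → i=0, swap arr[0],arr[0] (no change) → [0,-1,3,-6,-3,1,2]
j=1: arr[1]=-1 ≤ 2 → i=1, swap arr[1],arr[1] (no change) → [0,-1,3,-6,-3,1,2]
j=2: arr[2]=3 > 2 → no swap
j=3: arr[3]=-6 ≤ 2 → i=2, swap arr[2],arr[3] → [0,-1,-6,3,-3,1,2]
j=4: arr[4]=-3 ≤ 2 → i=3, swap arr[3],arr[4] → [0,-1,-6,-3,3,1,2]
j=5: arr[5]=1 ≤ 2 → i=4, swap arr[4],arr[5] → [0,-1,-6,-3,1,3,2]
final swap arr[5],arr[6] → [0,-1,-6,-3,1,2,3]; return 5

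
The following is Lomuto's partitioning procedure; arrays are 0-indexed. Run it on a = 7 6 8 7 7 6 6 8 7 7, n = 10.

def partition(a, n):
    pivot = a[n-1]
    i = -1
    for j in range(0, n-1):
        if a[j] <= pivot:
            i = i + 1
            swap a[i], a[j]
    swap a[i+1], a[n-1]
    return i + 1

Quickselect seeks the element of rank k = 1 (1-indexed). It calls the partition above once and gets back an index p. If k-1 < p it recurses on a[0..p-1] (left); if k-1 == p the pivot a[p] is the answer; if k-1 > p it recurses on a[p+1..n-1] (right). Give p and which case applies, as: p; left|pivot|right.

7; left

pivot=7, i=-1
j=0: 7≤7, i=0, swap(0,0) ⇒ 7 6 8 7 7 6 6 8 7 7
j=1: 6≤7, i=1, swap(1,1) ⇒ 7 6 8 7 7 6 6 8 7 7
j=2: 8>7, skip
j=3: 7≤7, i=2, swap(2,3) ⇒ 7 6 7 8 7 6 6 8 7 7
j=4: 7≤7, i=3, swap(3,4) ⇒ 7 6 7 7 8 6 6 8 7 7
j=5: 6≤7, i=4, swap(4,5) ⇒ 7 6 7 7 6 8 6 8 7 7
j=6: 6≤7, i=5, swap(5,6) ⇒ 7 6 7 7 6 6 8 8 7 7
j=7: 8>7, skip
j=8: 7≤7, i=6, swap(6,8) ⇒ 7 6 7 7 6 6 7 8 8 7
swap(7,9) ⇒ 7 6 7 7 6 6 7 7 8 8; return 7
p = 7; k-1 = 0 < 7 ⇒ left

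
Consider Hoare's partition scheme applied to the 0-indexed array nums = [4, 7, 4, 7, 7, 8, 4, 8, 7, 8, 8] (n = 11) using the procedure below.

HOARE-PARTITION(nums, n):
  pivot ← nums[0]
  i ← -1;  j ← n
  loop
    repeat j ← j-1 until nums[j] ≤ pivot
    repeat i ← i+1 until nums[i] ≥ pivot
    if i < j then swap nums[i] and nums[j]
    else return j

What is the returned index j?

1

pivot=4
j stops at 6 (4), i stops at 0 (4); swap ⇒ [4, 7, 4, 7, 7, 8, 4, 8, 7, 8, 8]
j stops at 2 (4), i stops at 1 (7); swap ⇒ [4, 4, 7, 7, 7, 8, 4, 8, 7, 8, 8]
j stops at 1, i stops at 2; i≥j ⇒ return 1. nums=[4, 4, 7, 7, 7, 8, 4, 8, 7, 8, 8]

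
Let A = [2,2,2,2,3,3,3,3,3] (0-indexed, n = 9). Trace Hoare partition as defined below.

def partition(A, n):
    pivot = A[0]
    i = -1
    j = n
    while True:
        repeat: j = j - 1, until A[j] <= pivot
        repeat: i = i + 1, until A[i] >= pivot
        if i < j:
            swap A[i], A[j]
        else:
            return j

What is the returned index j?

pivot = A[0] = 2; i = -1, j = 9
j→3 (A[3]=2≤2), i→0 (A[0]=2≥2); i<j, swap → [2,2,2,2,3,3,3,3,3]
j→2 (A[2]=2≤2), i→1 (A[1]=2≥2); i<j, swap → [2,2,2,2,3,3,3,3,3]
j→1, i→2; i≥j, return j=1. A = [2,2,2,2,3,3,3,3,3]

1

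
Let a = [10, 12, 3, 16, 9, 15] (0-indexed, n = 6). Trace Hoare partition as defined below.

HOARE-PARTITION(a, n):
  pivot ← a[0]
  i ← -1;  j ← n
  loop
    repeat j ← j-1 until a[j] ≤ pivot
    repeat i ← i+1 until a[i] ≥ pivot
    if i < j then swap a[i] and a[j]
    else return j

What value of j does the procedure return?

pivot = a[0] = 10; i = -1, j = 6
j→4 (a[4]=9≤10), i→0 (a[0]=10≥10); i<j, swap → [9, 12, 3, 16, 10, 15]
j→2 (a[2]=3≤10), i→1 (a[1]=12≥10); i<j, swap → [9, 3, 12, 16, 10, 15]
j→1, i→2; i≥j, return j=1. a = [9, 3, 12, 16, 10, 15]

1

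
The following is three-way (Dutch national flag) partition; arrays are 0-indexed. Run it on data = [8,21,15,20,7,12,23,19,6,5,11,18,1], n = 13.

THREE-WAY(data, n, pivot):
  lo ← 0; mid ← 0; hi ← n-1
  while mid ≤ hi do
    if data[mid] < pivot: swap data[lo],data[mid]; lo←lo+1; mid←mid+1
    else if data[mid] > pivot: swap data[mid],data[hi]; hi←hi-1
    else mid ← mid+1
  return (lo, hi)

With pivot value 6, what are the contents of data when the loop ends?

pivot = 6; lo=0, mid=0, hi=12
data[mid]=8>6: swap data[0],data[12]; hi=11 → [1,21,15,20,7,12,23,19,6,5,11,18,8]
data[mid]=1<6: swap data[0],data[0]; lo=1,mid=1 → [1,21,15,20,7,12,23,19,6,5,11,18,8]
data[mid]=21>6: swap data[1],data[11]; hi=10 → [1,18,15,20,7,12,23,19,6,5,11,21,8]
data[mid]=18>6: swap data[1],data[10]; hi=9 → [1,11,15,20,7,12,23,19,6,5,18,21,8]
data[mid]=11>6: swap data[1],data[9]; hi=8 → [1,5,15,20,7,12,23,19,6,11,18,21,8]
data[mid]=5<6: swap data[1],data[1]; lo=2,mid=2 → [1,5,15,20,7,12,23,19,6,11,18,21,8]
data[mid]=15>6: swap data[2],data[8]; hi=7 → [1,5,6,20,7,12,23,19,15,11,18,21,8]
data[mid]=6=6: mid=3
data[mid]=20>6: swap data[3],data[7]; hi=6 → [1,5,6,19,7,12,23,20,15,11,18,21,8]
data[mid]=19>6: swap data[3],data[6]; hi=5 → [1,5,6,23,7,12,19,20,15,11,18,21,8]
data[mid]=23>6: swap data[3],data[5]; hi=4 → [1,5,6,12,7,23,19,20,15,11,18,21,8]
data[mid]=12>6: swap data[3],data[4]; hi=3 → [1,5,6,7,12,23,19,20,15,11,18,21,8]
data[mid]=7>6: swap data[3],data[3]; hi=2 → [1,5,6,7,12,23,19,20,15,11,18,21,8]
end: lo=2, hi=2; data = [1,5,6,7,12,23,19,20,15,11,18,21,8]

[1,5,6,7,12,23,19,20,15,11,18,21,8]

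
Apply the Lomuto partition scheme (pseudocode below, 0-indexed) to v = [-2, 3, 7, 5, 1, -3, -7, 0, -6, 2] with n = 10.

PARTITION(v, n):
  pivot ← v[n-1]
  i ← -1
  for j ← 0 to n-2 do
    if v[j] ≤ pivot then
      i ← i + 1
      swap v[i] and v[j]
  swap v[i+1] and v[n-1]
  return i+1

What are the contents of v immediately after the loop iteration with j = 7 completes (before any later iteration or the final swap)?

pivot = v[9] = 2; i = -1
j=0: v[0]=-2 ≤ 2 → i=0, swap v[0],v[0] (no change) → [-2, 3, 7, 5, 1, -3, -7, 0, -6, 2]
j=1: v[1]=3 > 2 → no swap
j=2: v[2]=7 > 2 → no swap
j=3: v[3]=5 > 2 → no swap
j=4: v[4]=1 ≤ 2 → i=1, swap v[1],v[4] → [-2, 1, 7, 5, 3, -3, -7, 0, -6, 2]
j=5: v[5]=-3 ≤ 2 → i=2, swap v[2],v[5] → [-2, 1, -3, 5, 3, 7, -7, 0, -6, 2]
j=6: v[6]=-7 ≤ 2 → i=3, swap v[3],v[6] → [-2, 1, -3, -7, 3, 7, 5, 0, -6, 2]
j=7: v[7]=0 ≤ 2 → i=4, swap v[4],v[7] → [-2, 1, -3, -7, 0, 7, 5, 3, -6, 2]
(after j=7) v = [-2, 1, -3, -7, 0, 7, 5, 3, -6, 2]

[-2, 1, -3, -7, 0, 7, 5, 3, -6, 2]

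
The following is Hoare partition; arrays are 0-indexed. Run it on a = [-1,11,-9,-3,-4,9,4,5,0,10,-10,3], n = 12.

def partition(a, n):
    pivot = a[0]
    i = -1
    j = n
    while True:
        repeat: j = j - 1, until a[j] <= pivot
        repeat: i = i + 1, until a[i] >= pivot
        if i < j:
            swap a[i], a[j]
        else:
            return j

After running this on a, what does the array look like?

pivot = a[0] = -1; i = -1, j = 12
j→10 (a[10]=-10≤-1), i→0 (a[0]=-1≥-1); i<j, swap → [-10,11,-9,-3,-4,9,4,5,0,10,-1,3]
j→4 (a[4]=-4≤-1), i→1 (a[1]=11≥-1); i<j, swap → [-10,-4,-9,-3,11,9,4,5,0,10,-1,3]
j→3, i→4; i≥j, return j=3. a = [-10,-4,-9,-3,11,9,4,5,0,10,-1,3]

[-10,-4,-9,-3,11,9,4,5,0,10,-1,3]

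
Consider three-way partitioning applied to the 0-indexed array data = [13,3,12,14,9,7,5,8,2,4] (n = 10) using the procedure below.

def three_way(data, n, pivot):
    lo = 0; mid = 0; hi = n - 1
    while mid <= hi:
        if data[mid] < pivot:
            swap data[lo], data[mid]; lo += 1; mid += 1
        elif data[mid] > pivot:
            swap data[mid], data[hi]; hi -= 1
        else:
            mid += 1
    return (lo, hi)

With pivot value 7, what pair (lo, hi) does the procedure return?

lo=0 mid=0 hi=9
13>7: swap(0,9), hi=8 ⇒ [4,3,12,14,9,7,5,8,2,13]
4<7: swap(0,0), lo=1 mid=1 ⇒ [4,3,12,14,9,7,5,8,2,13]
3<7: swap(1,1), lo=2 mid=2 ⇒ [4,3,12,14,9,7,5,8,2,13]
12>7: swap(2,8), hi=7 ⇒ [4,3,2,14,9,7,5,8,12,13]
2<7: swap(2,2), lo=3 mid=3 ⇒ [4,3,2,14,9,7,5,8,12,13]
14>7: swap(3,7), hi=6 ⇒ [4,3,2,8,9,7,5,14,12,13]
8>7: swap(3,6), hi=5 ⇒ [4,3,2,5,9,7,8,14,12,13]
5<7: swap(3,3), lo=4 mid=4 ⇒ [4,3,2,5,9,7,8,14,12,13]
9>7: swap(4,5), hi=4 ⇒ [4,3,2,5,7,9,8,14,12,13]
7=7: mid=5
done. lo=4 hi=4; data=[4,3,2,5,7,9,8,14,12,13]

(4, 4)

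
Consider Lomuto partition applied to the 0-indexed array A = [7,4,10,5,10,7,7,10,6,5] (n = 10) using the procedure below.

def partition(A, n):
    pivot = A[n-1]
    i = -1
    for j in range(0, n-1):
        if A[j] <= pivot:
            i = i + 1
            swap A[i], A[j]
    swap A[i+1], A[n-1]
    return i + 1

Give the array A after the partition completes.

pivot = A[9] = 5; i = -1
j=0: A[0]=7 > 5 → no swap
j=1: A[1]=4 ≤ 5 → i=0, swap A[0],A[1] → [4,7,10,5,10,7,7,10,6,5]
j=2: A[2]=10 > 5 → no swap
j=3: A[3]=5 ≤ 5 → i=1, swap A[1],A[3] → [4,5,10,7,10,7,7,10,6,5]
j=4: A[4]=10 > 5 → no swap
j=5: A[5]=7 > 5 → no swap
j=6: A[6]=7 > 5 → no swap
j=7: A[7]=10 > 5 → no swap
j=8: A[8]=6 > 5 → no swap
final swap A[2],A[9] → [4,5,5,7,10,7,7,10,6,10]; return 2

[4,5,5,7,10,7,7,10,6,10]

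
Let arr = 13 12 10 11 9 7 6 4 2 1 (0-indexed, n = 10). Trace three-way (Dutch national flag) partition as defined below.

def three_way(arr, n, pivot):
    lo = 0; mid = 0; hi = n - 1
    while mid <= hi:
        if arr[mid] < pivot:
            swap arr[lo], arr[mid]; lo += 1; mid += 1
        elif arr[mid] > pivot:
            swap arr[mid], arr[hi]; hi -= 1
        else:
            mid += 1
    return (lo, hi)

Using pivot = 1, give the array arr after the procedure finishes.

1 10 11 9 7 6 4 2 12 13

pivot = 1; lo=0, mid=0, hi=9
arr[mid]=13>1: swap arr[0],arr[9]; hi=8 → 1 12 10 11 9 7 6 4 2 13
arr[mid]=1=1: mid=1
arr[mid]=12>1: swap arr[1],arr[8]; hi=7 → 1 2 10 11 9 7 6 4 12 13
arr[mid]=2>1: swap arr[1],arr[7]; hi=6 → 1 4 10 11 9 7 6 2 12 13
arr[mid]=4>1: swap arr[1],arr[6]; hi=5 → 1 6 10 11 9 7 4 2 12 13
arr[mid]=6>1: swap arr[1],arr[5]; hi=4 → 1 7 10 11 9 6 4 2 12 13
arr[mid]=7>1: swap arr[1],arr[4]; hi=3 → 1 9 10 11 7 6 4 2 12 13
arr[mid]=9>1: swap arr[1],arr[3]; hi=2 → 1 11 10 9 7 6 4 2 12 13
arr[mid]=11>1: swap arr[1],arr[2]; hi=1 → 1 10 11 9 7 6 4 2 12 13
arr[mid]=10>1: swap arr[1],arr[1]; hi=0 → 1 10 11 9 7 6 4 2 12 13
end: lo=0, hi=0; arr = 1 10 11 9 7 6 4 2 12 13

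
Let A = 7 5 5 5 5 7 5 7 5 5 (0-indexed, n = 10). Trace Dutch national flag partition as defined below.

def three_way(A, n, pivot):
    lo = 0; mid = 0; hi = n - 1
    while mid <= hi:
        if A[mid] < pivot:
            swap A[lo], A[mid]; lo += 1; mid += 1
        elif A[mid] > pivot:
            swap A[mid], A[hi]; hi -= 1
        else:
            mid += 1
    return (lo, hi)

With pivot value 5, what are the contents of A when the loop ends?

5 5 5 5 5 5 5 7 7 7

lo=0 mid=0 hi=9
7>5: swap(0,9), hi=8 ⇒ 5 5 5 5 5 7 5 7 5 7
5=5: mid=1
5=5: mid=2
5=5: mid=3
5=5: mid=4
5=5: mid=5
7>5: swap(5,8), hi=7 ⇒ 5 5 5 5 5 5 5 7 7 7
5=5: mid=6
5=5: mid=7
7>5: swap(7,7), hi=6 ⇒ 5 5 5 5 5 5 5 7 7 7
done. lo=0 hi=6; A=5 5 5 5 5 5 5 7 7 7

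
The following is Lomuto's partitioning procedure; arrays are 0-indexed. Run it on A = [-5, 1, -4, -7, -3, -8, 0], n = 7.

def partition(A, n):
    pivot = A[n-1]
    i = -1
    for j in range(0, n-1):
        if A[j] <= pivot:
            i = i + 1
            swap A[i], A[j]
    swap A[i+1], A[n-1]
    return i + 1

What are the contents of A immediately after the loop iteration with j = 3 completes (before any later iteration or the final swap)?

[-5, -4, -7, 1, -3, -8, 0]

pivot=0, i=-1
j=0: -5≤0, i=0, swap(0,0) ⇒ [-5, 1, -4, -7, -3, -8, 0]
j=1: 1>0, skip
j=2: -4≤0, i=1, swap(1,2) ⇒ [-5, -4, 1, -7, -3, -8, 0]
j=3: -7≤0, i=2, swap(2,3) ⇒ [-5, -4, -7, 1, -3, -8, 0]
(after j=3) A = [-5, -4, -7, 1, -3, -8, 0]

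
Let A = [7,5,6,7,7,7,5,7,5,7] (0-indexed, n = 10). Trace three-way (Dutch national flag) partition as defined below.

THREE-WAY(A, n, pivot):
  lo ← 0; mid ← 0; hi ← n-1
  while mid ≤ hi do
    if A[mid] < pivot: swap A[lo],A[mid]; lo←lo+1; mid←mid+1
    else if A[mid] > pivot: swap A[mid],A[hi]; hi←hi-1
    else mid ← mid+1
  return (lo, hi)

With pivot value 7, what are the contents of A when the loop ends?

[5,6,5,5,7,7,7,7,7,7]

pivot = 7; lo=0, mid=0, hi=9
A[mid]=7=7: mid=1
A[mid]=5<7: swap A[0],A[1]; lo=1,mid=2 → [5,7,6,7,7,7,5,7,5,7]
A[mid]=6<7: swap A[1],A[2]; lo=2,mid=3 → [5,6,7,7,7,7,5,7,5,7]
A[mid]=7=7: mid=4
A[mid]=7=7: mid=5
A[mid]=7=7: mid=6
A[mid]=5<7: swap A[2],A[6]; lo=3,mid=7 → [5,6,5,7,7,7,7,7,5,7]
A[mid]=7=7: mid=8
A[mid]=5<7: swap A[3],A[8]; lo=4,mid=9 → [5,6,5,5,7,7,7,7,7,7]
A[mid]=7=7: mid=10
end: lo=4, hi=9; A = [5,6,5,5,7,7,7,7,7,7]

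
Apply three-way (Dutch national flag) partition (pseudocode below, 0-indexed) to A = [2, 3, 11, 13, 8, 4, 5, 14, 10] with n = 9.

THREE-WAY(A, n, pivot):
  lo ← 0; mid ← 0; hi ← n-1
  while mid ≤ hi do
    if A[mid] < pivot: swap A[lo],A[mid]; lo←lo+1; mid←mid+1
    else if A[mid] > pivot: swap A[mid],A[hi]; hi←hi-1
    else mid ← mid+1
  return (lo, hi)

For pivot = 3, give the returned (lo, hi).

(1, 1)

lo=0 mid=0 hi=8
2<3: swap(0,0), lo=1 mid=1 ⇒ [2, 3, 11, 13, 8, 4, 5, 14, 10]
3=3: mid=2
11>3: swap(2,8), hi=7 ⇒ [2, 3, 10, 13, 8, 4, 5, 14, 11]
10>3: swap(2,7), hi=6 ⇒ [2, 3, 14, 13, 8, 4, 5, 10, 11]
14>3: swap(2,6), hi=5 ⇒ [2, 3, 5, 13, 8, 4, 14, 10, 11]
5>3: swap(2,5), hi=4 ⇒ [2, 3, 4, 13, 8, 5, 14, 10, 11]
4>3: swap(2,4), hi=3 ⇒ [2, 3, 8, 13, 4, 5, 14, 10, 11]
8>3: swap(2,3), hi=2 ⇒ [2, 3, 13, 8, 4, 5, 14, 10, 11]
13>3: swap(2,2), hi=1 ⇒ [2, 3, 13, 8, 4, 5, 14, 10, 11]
done. lo=1 hi=1; A=[2, 3, 13, 8, 4, 5, 14, 10, 11]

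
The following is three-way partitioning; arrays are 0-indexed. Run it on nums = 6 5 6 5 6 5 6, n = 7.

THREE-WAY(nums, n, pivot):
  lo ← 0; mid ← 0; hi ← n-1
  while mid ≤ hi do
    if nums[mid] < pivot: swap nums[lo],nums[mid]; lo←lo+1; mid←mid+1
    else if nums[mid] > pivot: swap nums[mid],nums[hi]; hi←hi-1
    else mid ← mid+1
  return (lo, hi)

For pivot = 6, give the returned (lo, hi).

(3, 6)

pivot = 6; lo=0, mid=0, hi=6
nums[mid]=6=6: mid=1
nums[mid]=5<6: swap nums[0],nums[1]; lo=1,mid=2 → 5 6 6 5 6 5 6
nums[mid]=6=6: mid=3
nums[mid]=5<6: swap nums[1],nums[3]; lo=2,mid=4 → 5 5 6 6 6 5 6
nums[mid]=6=6: mid=5
nums[mid]=5<6: swap nums[2],nums[5]; lo=3,mid=6 → 5 5 5 6 6 6 6
nums[mid]=6=6: mid=7
end: lo=3, hi=6; nums = 5 5 5 6 6 6 6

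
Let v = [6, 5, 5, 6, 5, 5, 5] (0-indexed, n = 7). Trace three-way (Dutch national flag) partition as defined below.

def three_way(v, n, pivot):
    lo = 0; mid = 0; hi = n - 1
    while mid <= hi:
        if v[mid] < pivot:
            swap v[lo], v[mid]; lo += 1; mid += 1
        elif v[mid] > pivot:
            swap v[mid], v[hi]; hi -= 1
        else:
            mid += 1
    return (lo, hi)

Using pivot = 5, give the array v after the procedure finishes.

[5, 5, 5, 5, 5, 6, 6]

pivot = 5; lo=0, mid=0, hi=6
v[mid]=6>5: swap v[0],v[6]; hi=5 → [5, 5, 5, 6, 5, 5, 6]
v[mid]=5=5: mid=1
v[mid]=5=5: mid=2
v[mid]=5=5: mid=3
v[mid]=6>5: swap v[3],v[5]; hi=4 → [5, 5, 5, 5, 5, 6, 6]
v[mid]=5=5: mid=4
v[mid]=5=5: mid=5
end: lo=0, hi=4; v = [5, 5, 5, 5, 5, 6, 6]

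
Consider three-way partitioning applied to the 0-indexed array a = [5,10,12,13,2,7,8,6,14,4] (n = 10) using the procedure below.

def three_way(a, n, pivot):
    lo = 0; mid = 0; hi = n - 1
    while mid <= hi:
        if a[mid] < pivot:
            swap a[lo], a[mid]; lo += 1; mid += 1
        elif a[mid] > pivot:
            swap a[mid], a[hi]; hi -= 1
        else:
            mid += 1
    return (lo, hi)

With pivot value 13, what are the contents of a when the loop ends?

pivot = 13; lo=0, mid=0, hi=9
a[mid]=5<13: swap a[0],a[0]; lo=1,mid=1 → [5,10,12,13,2,7,8,6,14,4]
a[mid]=10<13: swap a[1],a[1]; lo=2,mid=2 → [5,10,12,13,2,7,8,6,14,4]
a[mid]=12<13: swap a[2],a[2]; lo=3,mid=3 → [5,10,12,13,2,7,8,6,14,4]
a[mid]=13=13: mid=4
a[mid]=2<13: swap a[3],a[4]; lo=4,mid=5 → [5,10,12,2,13,7,8,6,14,4]
a[mid]=7<13: swap a[4],a[5]; lo=5,mid=6 → [5,10,12,2,7,13,8,6,14,4]
a[mid]=8<13: swap a[5],a[6]; lo=6,mid=7 → [5,10,12,2,7,8,13,6,14,4]
a[mid]=6<13: swap a[6],a[7]; lo=7,mid=8 → [5,10,12,2,7,8,6,13,14,4]
a[mid]=14>13: swap a[8],a[9]; hi=8 → [5,10,12,2,7,8,6,13,4,14]
a[mid]=4<13: swap a[7],a[8]; lo=8,mid=9 → [5,10,12,2,7,8,6,4,13,14]
end: lo=8, hi=8; a = [5,10,12,2,7,8,6,4,13,14]

[5,10,12,2,7,8,6,4,13,14]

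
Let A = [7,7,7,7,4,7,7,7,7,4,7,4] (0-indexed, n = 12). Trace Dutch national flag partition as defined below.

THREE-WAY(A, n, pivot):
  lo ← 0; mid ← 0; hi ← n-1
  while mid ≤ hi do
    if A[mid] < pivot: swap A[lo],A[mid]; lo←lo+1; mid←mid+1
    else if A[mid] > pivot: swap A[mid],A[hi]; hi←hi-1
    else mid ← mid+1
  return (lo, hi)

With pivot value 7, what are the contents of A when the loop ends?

pivot = 7; lo=0, mid=0, hi=11
A[mid]=7=7: mid=1
A[mid]=7=7: mid=2
A[mid]=7=7: mid=3
A[mid]=7=7: mid=4
A[mid]=4<7: swap A[0],A[4]; lo=1,mid=5 → [4,7,7,7,7,7,7,7,7,4,7,4]
A[mid]=7=7: mid=6
A[mid]=7=7: mid=7
A[mid]=7=7: mid=8
A[mid]=7=7: mid=9
A[mid]=4<7: swap A[1],A[9]; lo=2,mid=10 → [4,4,7,7,7,7,7,7,7,7,7,4]
A[mid]=7=7: mid=11
A[mid]=4<7: swap A[2],A[11]; lo=3,mid=12 → [4,4,4,7,7,7,7,7,7,7,7,7]
end: lo=3, hi=11; A = [4,4,4,7,7,7,7,7,7,7,7,7]

[4,4,4,7,7,7,7,7,7,7,7,7]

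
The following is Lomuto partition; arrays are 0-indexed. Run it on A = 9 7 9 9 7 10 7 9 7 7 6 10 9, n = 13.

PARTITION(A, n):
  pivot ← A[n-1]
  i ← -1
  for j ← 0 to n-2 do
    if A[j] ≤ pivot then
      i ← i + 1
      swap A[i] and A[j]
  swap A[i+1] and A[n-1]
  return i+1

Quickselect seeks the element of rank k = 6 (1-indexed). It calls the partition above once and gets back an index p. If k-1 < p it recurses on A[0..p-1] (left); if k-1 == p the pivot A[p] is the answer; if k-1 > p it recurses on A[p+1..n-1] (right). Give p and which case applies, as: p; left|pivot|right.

10; left

pivot = A[12] = 9; i = -1
j=0: A[0]=9 ≤ 9 → i=0, swap A[0],A[0] (no change) → 9 7 9 9 7 10 7 9 7 7 6 10 9
j=1: A[1]=7 ≤ 9 → i=1, swap A[1],A[1] (no change) → 9 7 9 9 7 10 7 9 7 7 6 10 9
j=2: A[2]=9 ≤ 9 → i=2, swap A[2],A[2] (no change) → 9 7 9 9 7 10 7 9 7 7 6 10 9
j=3: A[3]=9 ≤ 9 → i=3, swap A[3],A[3] (no change) → 9 7 9 9 7 10 7 9 7 7 6 10 9
j=4: A[4]=7 ≤ 9 → i=4, swap A[4],A[4] (no change) → 9 7 9 9 7 10 7 9 7 7 6 10 9
j=5: A[5]=10 > 9 → no swap
j=6: A[6]=7 ≤ 9 → i=5, swap A[5],A[6] → 9 7 9 9 7 7 10 9 7 7 6 10 9
j=7: A[7]=9 ≤ 9 → i=6, swap A[6],A[7] → 9 7 9 9 7 7 9 10 7 7 6 10 9
j=8: A[8]=7 ≤ 9 → i=7, swap A[7],A[8] → 9 7 9 9 7 7 9 7 10 7 6 10 9
j=9: A[9]=7 ≤ 9 → i=8, swap A[8],A[9] → 9 7 9 9 7 7 9 7 7 10 6 10 9
j=10: A[10]=6 ≤ 9 → i=9, swap A[9],A[10] → 9 7 9 9 7 7 9 7 7 6 10 10 9
j=11: A[11]=10 > 9 → no swap
final swap A[10],A[12] → 9 7 9 9 7 7 9 7 7 6 9 10 10; return 10
p = 10; k-1 = 5 < 10 ⇒ left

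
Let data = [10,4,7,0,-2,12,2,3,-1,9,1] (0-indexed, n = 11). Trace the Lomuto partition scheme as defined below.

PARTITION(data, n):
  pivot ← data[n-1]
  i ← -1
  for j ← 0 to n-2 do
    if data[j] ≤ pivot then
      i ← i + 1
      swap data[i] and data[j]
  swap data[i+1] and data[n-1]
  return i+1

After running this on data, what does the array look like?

pivot=1, i=-1
j=0: 10>1, skip
j=1: 4>1, skip
j=2: 7>1, skip
j=3: 0≤1, i=0, swap(0,3) ⇒ [0,4,7,10,-2,12,2,3,-1,9,1]
j=4: -2≤1, i=1, swap(1,4) ⇒ [0,-2,7,10,4,12,2,3,-1,9,1]
j=5: 12>1, skip
j=6: 2>1, skip
j=7: 3>1, skip
j=8: -1≤1, i=2, swap(2,8) ⇒ [0,-2,-1,10,4,12,2,3,7,9,1]
j=9: 9>1, skip
swap(3,10) ⇒ [0,-2,-1,1,4,12,2,3,7,9,10]; return 3

[0,-2,-1,1,4,12,2,3,7,9,10]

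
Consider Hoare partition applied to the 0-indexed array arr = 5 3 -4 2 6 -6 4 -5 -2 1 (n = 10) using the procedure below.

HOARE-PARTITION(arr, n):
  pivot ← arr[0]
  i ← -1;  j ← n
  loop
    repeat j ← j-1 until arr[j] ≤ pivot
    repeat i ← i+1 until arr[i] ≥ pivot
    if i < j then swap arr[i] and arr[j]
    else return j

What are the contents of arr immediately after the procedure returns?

1 3 -4 2 -2 -6 4 -5 6 5

pivot=5
j stops at 9 (1), i stops at 0 (5); swap ⇒ 1 3 -4 2 6 -6 4 -5 -2 5
j stops at 8 (-2), i stops at 4 (6); swap ⇒ 1 3 -4 2 -2 -6 4 -5 6 5
j stops at 7, i stops at 8; i≥j ⇒ return 7. arr=1 3 -4 2 -2 -6 4 -5 6 5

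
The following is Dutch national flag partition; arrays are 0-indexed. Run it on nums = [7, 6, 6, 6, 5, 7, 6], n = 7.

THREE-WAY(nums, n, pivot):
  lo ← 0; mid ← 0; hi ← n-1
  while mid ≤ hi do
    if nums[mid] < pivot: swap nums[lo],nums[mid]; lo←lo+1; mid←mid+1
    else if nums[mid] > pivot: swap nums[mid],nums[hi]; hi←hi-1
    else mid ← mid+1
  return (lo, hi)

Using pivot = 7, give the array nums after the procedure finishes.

[6, 6, 6, 5, 6, 7, 7]

lo=0 mid=0 hi=6
7=7: mid=1
6<7: swap(0,1), lo=1 mid=2 ⇒ [6, 7, 6, 6, 5, 7, 6]
6<7: swap(1,2), lo=2 mid=3 ⇒ [6, 6, 7, 6, 5, 7, 6]
6<7: swap(2,3), lo=3 mid=4 ⇒ [6, 6, 6, 7, 5, 7, 6]
5<7: swap(3,4), lo=4 mid=5 ⇒ [6, 6, 6, 5, 7, 7, 6]
7=7: mid=6
6<7: swap(4,6), lo=5 mid=7 ⇒ [6, 6, 6, 5, 6, 7, 7]
done. lo=5 hi=6; nums=[6, 6, 6, 5, 6, 7, 7]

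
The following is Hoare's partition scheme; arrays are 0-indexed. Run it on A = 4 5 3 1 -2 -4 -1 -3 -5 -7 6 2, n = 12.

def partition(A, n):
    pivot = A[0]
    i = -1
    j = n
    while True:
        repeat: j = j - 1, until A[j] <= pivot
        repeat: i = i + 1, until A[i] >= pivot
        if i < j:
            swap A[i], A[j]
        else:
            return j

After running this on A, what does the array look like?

2 -7 3 1 -2 -4 -1 -3 -5 5 6 4

pivot=4
j stops at 11 (2), i stops at 0 (4); swap ⇒ 2 5 3 1 -2 -4 -1 -3 -5 -7 6 4
j stops at 9 (-7), i stops at 1 (5); swap ⇒ 2 -7 3 1 -2 -4 -1 -3 -5 5 6 4
j stops at 8, i stops at 9; i≥j ⇒ return 8. A=2 -7 3 1 -2 -4 -1 -3 -5 5 6 4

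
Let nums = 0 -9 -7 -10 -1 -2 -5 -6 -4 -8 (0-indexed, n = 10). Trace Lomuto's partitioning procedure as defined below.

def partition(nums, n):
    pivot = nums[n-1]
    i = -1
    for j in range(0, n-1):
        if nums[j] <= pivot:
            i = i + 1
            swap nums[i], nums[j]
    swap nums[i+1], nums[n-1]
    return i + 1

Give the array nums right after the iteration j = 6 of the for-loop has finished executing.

-9 -10 -7 0 -1 -2 -5 -6 -4 -8

pivot = nums[9] = -8; i = -1
j=0: nums[0]=0 > -8 → no swap
j=1: nums[1]=-9 ≤ -8 → i=0, swap nums[0],nums[1] → -9 0 -7 -10 -1 -2 -5 -6 -4 -8
j=2: nums[2]=-7 > -8 → no swap
j=3: nums[3]=-10 ≤ -8 → i=1, swap nums[1],nums[3] → -9 -10 -7 0 -1 -2 -5 -6 -4 -8
j=4: nums[4]=-1 > -8 → no swap
j=5: nums[5]=-2 > -8 → no swap
j=6: nums[6]=-5 > -8 → no swap
(after j=6) nums = -9 -10 -7 0 -1 -2 -5 -6 -4 -8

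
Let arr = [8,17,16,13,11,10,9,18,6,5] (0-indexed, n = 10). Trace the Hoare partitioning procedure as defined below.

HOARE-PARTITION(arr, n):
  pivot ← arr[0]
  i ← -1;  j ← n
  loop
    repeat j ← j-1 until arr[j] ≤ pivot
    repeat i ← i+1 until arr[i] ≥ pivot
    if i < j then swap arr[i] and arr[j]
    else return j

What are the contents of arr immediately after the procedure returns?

[5,6,16,13,11,10,9,18,17,8]

pivot=8
j stops at 9 (5), i stops at 0 (8); swap ⇒ [5,17,16,13,11,10,9,18,6,8]
j stops at 8 (6), i stops at 1 (17); swap ⇒ [5,6,16,13,11,10,9,18,17,8]
j stops at 1, i stops at 2; i≥j ⇒ return 1. arr=[5,6,16,13,11,10,9,18,17,8]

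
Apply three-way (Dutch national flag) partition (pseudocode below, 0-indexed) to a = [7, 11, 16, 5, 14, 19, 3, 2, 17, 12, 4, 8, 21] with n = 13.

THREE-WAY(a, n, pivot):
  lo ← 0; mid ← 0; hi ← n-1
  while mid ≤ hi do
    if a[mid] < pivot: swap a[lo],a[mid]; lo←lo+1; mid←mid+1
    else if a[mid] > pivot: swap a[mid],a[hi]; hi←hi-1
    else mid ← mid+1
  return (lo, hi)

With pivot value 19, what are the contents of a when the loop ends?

lo=0 mid=0 hi=12
7<19: swap(0,0), lo=1 mid=1 ⇒ [7, 11, 16, 5, 14, 19, 3, 2, 17, 12, 4, 8, 21]
11<19: swap(1,1), lo=2 mid=2 ⇒ [7, 11, 16, 5, 14, 19, 3, 2, 17, 12, 4, 8, 21]
16<19: swap(2,2), lo=3 mid=3 ⇒ [7, 11, 16, 5, 14, 19, 3, 2, 17, 12, 4, 8, 21]
5<19: swap(3,3), lo=4 mid=4 ⇒ [7, 11, 16, 5, 14, 19, 3, 2, 17, 12, 4, 8, 21]
14<19: swap(4,4), lo=5 mid=5 ⇒ [7, 11, 16, 5, 14, 19, 3, 2, 17, 12, 4, 8, 21]
19=19: mid=6
3<19: swap(5,6), lo=6 mid=7 ⇒ [7, 11, 16, 5, 14, 3, 19, 2, 17, 12, 4, 8, 21]
2<19: swap(6,7), lo=7 mid=8 ⇒ [7, 11, 16, 5, 14, 3, 2, 19, 17, 12, 4, 8, 21]
17<19: swap(7,8), lo=8 mid=9 ⇒ [7, 11, 16, 5, 14, 3, 2, 17, 19, 12, 4, 8, 21]
12<19: swap(8,9), lo=9 mid=10 ⇒ [7, 11, 16, 5, 14, 3, 2, 17, 12, 19, 4, 8, 21]
4<19: swap(9,10), lo=10 mid=11 ⇒ [7, 11, 16, 5, 14, 3, 2, 17, 12, 4, 19, 8, 21]
8<19: swap(10,11), lo=11 mid=12 ⇒ [7, 11, 16, 5, 14, 3, 2, 17, 12, 4, 8, 19, 21]
21>19: swap(12,12), hi=11 ⇒ [7, 11, 16, 5, 14, 3, 2, 17, 12, 4, 8, 19, 21]
done. lo=11 hi=11; a=[7, 11, 16, 5, 14, 3, 2, 17, 12, 4, 8, 19, 21]

[7, 11, 16, 5, 14, 3, 2, 17, 12, 4, 8, 19, 21]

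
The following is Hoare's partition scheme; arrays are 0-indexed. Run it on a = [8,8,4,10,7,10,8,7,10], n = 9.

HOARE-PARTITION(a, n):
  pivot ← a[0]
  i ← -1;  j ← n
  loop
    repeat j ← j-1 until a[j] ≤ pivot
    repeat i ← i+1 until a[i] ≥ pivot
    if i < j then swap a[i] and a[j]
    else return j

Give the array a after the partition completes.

pivot = a[0] = 8; i = -1, j = 9
j→7 (a[7]=7≤8), i→0 (a[0]=8≥8); i<j, swap → [7,8,4,10,7,10,8,8,10]
j→6 (a[6]=8≤8), i→1 (a[1]=8≥8); i<j, swap → [7,8,4,10,7,10,8,8,10]
j→4 (a[4]=7≤8), i→3 (a[3]=10≥8); i<j, swap → [7,8,4,7,10,10,8,8,10]
j→3, i→4; i≥j, return j=3. a = [7,8,4,7,10,10,8,8,10]

[7,8,4,7,10,10,8,8,10]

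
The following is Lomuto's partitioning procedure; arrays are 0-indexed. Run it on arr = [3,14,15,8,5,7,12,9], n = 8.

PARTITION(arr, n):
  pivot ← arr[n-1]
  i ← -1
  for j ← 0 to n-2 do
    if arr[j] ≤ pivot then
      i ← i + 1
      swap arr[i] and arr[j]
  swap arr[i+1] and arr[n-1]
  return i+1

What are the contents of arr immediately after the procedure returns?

pivot=9, i=-1
j=0: 3≤9, i=0, swap(0,0) ⇒ [3,14,15,8,5,7,12,9]
j=1: 14>9, skip
j=2: 15>9, skip
j=3: 8≤9, i=1, swap(1,3) ⇒ [3,8,15,14,5,7,12,9]
j=4: 5≤9, i=2, swap(2,4) ⇒ [3,8,5,14,15,7,12,9]
j=5: 7≤9, i=3, swap(3,5) ⇒ [3,8,5,7,15,14,12,9]
j=6: 12>9, skip
swap(4,7) ⇒ [3,8,5,7,9,14,12,15]; return 4

[3,8,5,7,9,14,12,15]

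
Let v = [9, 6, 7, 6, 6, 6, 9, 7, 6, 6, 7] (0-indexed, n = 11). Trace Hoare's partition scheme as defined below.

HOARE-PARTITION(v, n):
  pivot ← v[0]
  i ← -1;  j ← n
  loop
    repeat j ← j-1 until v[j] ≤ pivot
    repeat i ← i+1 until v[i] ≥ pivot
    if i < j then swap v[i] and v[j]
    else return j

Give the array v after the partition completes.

[7, 6, 7, 6, 6, 6, 6, 7, 6, 9, 9]

pivot=9
j stops at 10 (7), i stops at 0 (9); swap ⇒ [7, 6, 7, 6, 6, 6, 9, 7, 6, 6, 9]
j stops at 9 (6), i stops at 6 (9); swap ⇒ [7, 6, 7, 6, 6, 6, 6, 7, 6, 9, 9]
j stops at 8, i stops at 9; i≥j ⇒ return 8. v=[7, 6, 7, 6, 6, 6, 6, 7, 6, 9, 9]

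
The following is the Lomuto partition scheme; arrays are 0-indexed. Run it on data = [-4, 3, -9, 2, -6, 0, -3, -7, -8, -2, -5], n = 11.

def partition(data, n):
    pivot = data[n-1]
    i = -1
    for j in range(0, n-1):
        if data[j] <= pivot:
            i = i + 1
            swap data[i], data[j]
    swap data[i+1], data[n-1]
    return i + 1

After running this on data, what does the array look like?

[-9, -6, -7, -8, -5, 0, -3, -4, 2, -2, 3]

pivot=-5, i=-1
j=0: -4>-5, skip
j=1: 3>-5, skip
j=2: -9≤-5, i=0, swap(0,2) ⇒ [-9, 3, -4, 2, -6, 0, -3, -7, -8, -2, -5]
j=3: 2>-5, skip
j=4: -6≤-5, i=1, swap(1,4) ⇒ [-9, -6, -4, 2, 3, 0, -3, -7, -8, -2, -5]
j=5: 0>-5, skip
j=6: -3>-5, skip
j=7: -7≤-5, i=2, swap(2,7) ⇒ [-9, -6, -7, 2, 3, 0, -3, -4, -8, -2, -5]
j=8: -8≤-5, i=3, swap(3,8) ⇒ [-9, -6, -7, -8, 3, 0, -3, -4, 2, -2, -5]
j=9: -2>-5, skip
swap(4,10) ⇒ [-9, -6, -7, -8, -5, 0, -3, -4, 2, -2, 3]; return 4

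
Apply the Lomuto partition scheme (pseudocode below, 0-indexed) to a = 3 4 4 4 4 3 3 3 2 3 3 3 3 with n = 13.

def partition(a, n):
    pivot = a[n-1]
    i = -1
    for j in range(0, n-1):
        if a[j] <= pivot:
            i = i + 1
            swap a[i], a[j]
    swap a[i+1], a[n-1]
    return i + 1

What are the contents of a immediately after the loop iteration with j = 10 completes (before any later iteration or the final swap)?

pivot=3, i=-1
j=0: 3≤3, i=0, swap(0,0) ⇒ 3 4 4 4 4 3 3 3 2 3 3 3 3
j=1: 4>3, skip
j=2: 4>3, skip
j=3: 4>3, skip
j=4: 4>3, skip
j=5: 3≤3, i=1, swap(1,5) ⇒ 3 3 4 4 4 4 3 3 2 3 3 3 3
j=6: 3≤3, i=2, swap(2,6) ⇒ 3 3 3 4 4 4 4 3 2 3 3 3 3
j=7: 3≤3, i=3, swap(3,7) ⇒ 3 3 3 3 4 4 4 4 2 3 3 3 3
j=8: 2≤3, i=4, swap(4,8) ⇒ 3 3 3 3 2 4 4 4 4 3 3 3 3
j=9: 3≤3, i=5, swap(5,9) ⇒ 3 3 3 3 2 3 4 4 4 4 3 3 3
j=10: 3≤3, i=6, swap(6,10) ⇒ 3 3 3 3 2 3 3 4 4 4 4 3 3
(after j=10) a = 3 3 3 3 2 3 3 4 4 4 4 3 3

3 3 3 3 2 3 3 4 4 4 4 3 3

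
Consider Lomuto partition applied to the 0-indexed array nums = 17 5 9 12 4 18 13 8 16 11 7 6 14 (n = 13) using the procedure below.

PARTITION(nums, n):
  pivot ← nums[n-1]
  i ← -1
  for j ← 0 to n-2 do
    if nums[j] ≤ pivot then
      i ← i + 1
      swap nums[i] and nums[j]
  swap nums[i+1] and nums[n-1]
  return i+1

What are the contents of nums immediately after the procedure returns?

pivot = nums[12] = 14; i = -1
j=0: nums[0]=17 > 14 → no swap
j=1: nums[1]=5 ≤ 14 → i=0, swap nums[0],nums[1] → 5 17 9 12 4 18 13 8 16 11 7 6 14
j=2: nums[2]=9 ≤ 14 → i=1, swap nums[1],nums[2] → 5 9 17 12 4 18 13 8 16 11 7 6 14
j=3: nums[3]=12 ≤ 14 → i=2, swap nums[2],nums[3] → 5 9 12 17 4 18 13 8 16 11 7 6 14
j=4: nums[4]=4 ≤ 14 → i=3, swap nums[3],nums[4] → 5 9 12 4 17 18 13 8 16 11 7 6 14
j=5: nums[5]=18 > 14 → no swap
j=6: nums[6]=13 ≤ 14 → i=4, swap nums[4],nums[6] → 5 9 12 4 13 18 17 8 16 11 7 6 14
j=7: nums[7]=8 ≤ 14 → i=5, swap nums[5],nums[7] → 5 9 12 4 13 8 17 18 16 11 7 6 14
j=8: nums[8]=16 > 14 → no swap
j=9: nums[9]=11 ≤ 14 → i=6, swap nums[6],nums[9] → 5 9 12 4 13 8 11 18 16 17 7 6 14
j=10: nums[10]=7 ≤ 14 → i=7, swap nums[7],nums[10] → 5 9 12 4 13 8 11 7 16 17 18 6 14
j=11: nums[11]=6 ≤ 14 → i=8, swap nums[8],nums[11] → 5 9 12 4 13 8 11 7 6 17 18 16 14
final swap nums[9],nums[12] → 5 9 12 4 13 8 11 7 6 14 18 16 17; return 9

5 9 12 4 13 8 11 7 6 14 18 16 17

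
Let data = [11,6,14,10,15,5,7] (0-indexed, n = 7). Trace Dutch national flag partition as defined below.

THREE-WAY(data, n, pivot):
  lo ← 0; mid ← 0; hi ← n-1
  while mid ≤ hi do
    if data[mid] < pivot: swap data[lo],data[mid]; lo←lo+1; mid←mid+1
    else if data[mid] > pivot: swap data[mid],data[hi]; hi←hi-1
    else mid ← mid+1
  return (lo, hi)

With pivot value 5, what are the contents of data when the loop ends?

lo=0 mid=0 hi=6
11>5: swap(0,6), hi=5 ⇒ [7,6,14,10,15,5,11]
7>5: swap(0,5), hi=4 ⇒ [5,6,14,10,15,7,11]
5=5: mid=1
6>5: swap(1,4), hi=3 ⇒ [5,15,14,10,6,7,11]
15>5: swap(1,3), hi=2 ⇒ [5,10,14,15,6,7,11]
10>5: swap(1,2), hi=1 ⇒ [5,14,10,15,6,7,11]
14>5: swap(1,1), hi=0 ⇒ [5,14,10,15,6,7,11]
done. lo=0 hi=0; data=[5,14,10,15,6,7,11]

[5,14,10,15,6,7,11]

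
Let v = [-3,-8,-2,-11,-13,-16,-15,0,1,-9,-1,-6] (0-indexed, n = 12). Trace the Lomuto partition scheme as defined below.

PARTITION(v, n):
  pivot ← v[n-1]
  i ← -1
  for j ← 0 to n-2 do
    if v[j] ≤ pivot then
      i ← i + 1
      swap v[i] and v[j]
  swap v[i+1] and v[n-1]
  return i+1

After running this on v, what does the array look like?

[-8,-11,-13,-16,-15,-9,-6,0,1,-3,-1,-2]

pivot=-6, i=-1
j=0: -3>-6, skip
j=1: -8≤-6, i=0, swap(0,1) ⇒ [-8,-3,-2,-11,-13,-16,-15,0,1,-9,-1,-6]
j=2: -2>-6, skip
j=3: -11≤-6, i=1, swap(1,3) ⇒ [-8,-11,-2,-3,-13,-16,-15,0,1,-9,-1,-6]
j=4: -13≤-6, i=2, swap(2,4) ⇒ [-8,-11,-13,-3,-2,-16,-15,0,1,-9,-1,-6]
j=5: -16≤-6, i=3, swap(3,5) ⇒ [-8,-11,-13,-16,-2,-3,-15,0,1,-9,-1,-6]
j=6: -15≤-6, i=4, swap(4,6) ⇒ [-8,-11,-13,-16,-15,-3,-2,0,1,-9,-1,-6]
j=7: 0>-6, skip
j=8: 1>-6, skip
j=9: -9≤-6, i=5, swap(5,9) ⇒ [-8,-11,-13,-16,-15,-9,-2,0,1,-3,-1,-6]
j=10: -1>-6, skip
swap(6,11) ⇒ [-8,-11,-13,-16,-15,-9,-6,0,1,-3,-1,-2]; return 6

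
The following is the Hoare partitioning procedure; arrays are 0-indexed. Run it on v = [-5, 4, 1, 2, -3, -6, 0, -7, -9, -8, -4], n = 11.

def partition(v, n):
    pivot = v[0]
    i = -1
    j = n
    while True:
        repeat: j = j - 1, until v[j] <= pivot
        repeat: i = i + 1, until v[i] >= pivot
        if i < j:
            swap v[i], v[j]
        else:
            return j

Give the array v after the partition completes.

[-8, -9, -7, -6, -3, 2, 0, 1, 4, -5, -4]

pivot=-5
j stops at 9 (-8), i stops at 0 (-5); swap ⇒ [-8, 4, 1, 2, -3, -6, 0, -7, -9, -5, -4]
j stops at 8 (-9), i stops at 1 (4); swap ⇒ [-8, -9, 1, 2, -3, -6, 0, -7, 4, -5, -4]
j stops at 7 (-7), i stops at 2 (1); swap ⇒ [-8, -9, -7, 2, -3, -6, 0, 1, 4, -5, -4]
j stops at 5 (-6), i stops at 3 (2); swap ⇒ [-8, -9, -7, -6, -3, 2, 0, 1, 4, -5, -4]
j stops at 3, i stops at 4; i≥j ⇒ return 3. v=[-8, -9, -7, -6, -3, 2, 0, 1, 4, -5, -4]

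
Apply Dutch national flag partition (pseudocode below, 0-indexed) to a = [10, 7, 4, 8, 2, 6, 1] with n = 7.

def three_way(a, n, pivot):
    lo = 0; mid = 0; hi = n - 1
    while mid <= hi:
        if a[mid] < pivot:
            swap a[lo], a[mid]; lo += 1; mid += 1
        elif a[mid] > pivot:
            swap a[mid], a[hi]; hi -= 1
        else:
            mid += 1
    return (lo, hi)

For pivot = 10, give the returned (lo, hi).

(6, 6)

lo=0 mid=0 hi=6
10=10: mid=1
7<10: swap(0,1), lo=1 mid=2 ⇒ [7, 10, 4, 8, 2, 6, 1]
4<10: swap(1,2), lo=2 mid=3 ⇒ [7, 4, 10, 8, 2, 6, 1]
8<10: swap(2,3), lo=3 mid=4 ⇒ [7, 4, 8, 10, 2, 6, 1]
2<10: swap(3,4), lo=4 mid=5 ⇒ [7, 4, 8, 2, 10, 6, 1]
6<10: swap(4,5), lo=5 mid=6 ⇒ [7, 4, 8, 2, 6, 10, 1]
1<10: swap(5,6), lo=6 mid=7 ⇒ [7, 4, 8, 2, 6, 1, 10]
done. lo=6 hi=6; a=[7, 4, 8, 2, 6, 1, 10]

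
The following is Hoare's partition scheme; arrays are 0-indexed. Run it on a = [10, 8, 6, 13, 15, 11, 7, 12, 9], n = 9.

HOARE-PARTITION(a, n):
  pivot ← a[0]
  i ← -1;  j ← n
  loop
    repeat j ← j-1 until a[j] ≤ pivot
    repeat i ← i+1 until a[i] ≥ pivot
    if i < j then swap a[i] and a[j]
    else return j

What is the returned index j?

pivot = a[0] = 10; i = -1, j = 9
j→8 (a[8]=9≤10), i→0 (a[0]=10≥10); i<j, swap → [9, 8, 6, 13, 15, 11, 7, 12, 10]
j→6 (a[6]=7≤10), i→3 (a[3]=13≥10); i<j, swap → [9, 8, 6, 7, 15, 11, 13, 12, 10]
j→3, i→4; i≥j, return j=3. a = [9, 8, 6, 7, 15, 11, 13, 12, 10]

3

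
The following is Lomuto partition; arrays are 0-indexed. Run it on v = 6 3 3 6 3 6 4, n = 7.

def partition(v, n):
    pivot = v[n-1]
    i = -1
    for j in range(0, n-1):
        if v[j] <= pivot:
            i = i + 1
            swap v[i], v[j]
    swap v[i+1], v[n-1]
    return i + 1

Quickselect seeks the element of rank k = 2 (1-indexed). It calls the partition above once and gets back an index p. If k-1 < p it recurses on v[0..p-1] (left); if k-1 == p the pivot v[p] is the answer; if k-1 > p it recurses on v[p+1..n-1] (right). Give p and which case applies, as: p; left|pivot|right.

3; left

pivot=4, i=-1
j=0: 6>4, skip
j=1: 3≤4, i=0, swap(0,1) ⇒ 3 6 3 6 3 6 4
j=2: 3≤4, i=1, swap(1,2) ⇒ 3 3 6 6 3 6 4
j=3: 6>4, skip
j=4: 3≤4, i=2, swap(2,4) ⇒ 3 3 3 6 6 6 4
j=5: 6>4, skip
swap(3,6) ⇒ 3 3 3 4 6 6 6; return 3
p = 3; k-1 = 1 < 3 ⇒ left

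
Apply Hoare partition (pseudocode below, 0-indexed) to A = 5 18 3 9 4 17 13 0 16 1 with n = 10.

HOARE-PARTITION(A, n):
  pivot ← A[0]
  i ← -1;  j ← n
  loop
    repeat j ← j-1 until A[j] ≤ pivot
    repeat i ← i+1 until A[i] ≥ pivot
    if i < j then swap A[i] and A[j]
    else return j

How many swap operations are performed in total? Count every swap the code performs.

3

pivot=5
j stops at 9 (1), i stops at 0 (5); swap ⇒ 1 18 3 9 4 17 13 0 16 5
j stops at 7 (0), i stops at 1 (18); swap ⇒ 1 0 3 9 4 17 13 18 16 5
j stops at 4 (4), i stops at 3 (9); swap ⇒ 1 0 3 4 9 17 13 18 16 5
j stops at 3, i stops at 4; i≥j ⇒ return 3. A=1 0 3 4 9 17 13 18 16 5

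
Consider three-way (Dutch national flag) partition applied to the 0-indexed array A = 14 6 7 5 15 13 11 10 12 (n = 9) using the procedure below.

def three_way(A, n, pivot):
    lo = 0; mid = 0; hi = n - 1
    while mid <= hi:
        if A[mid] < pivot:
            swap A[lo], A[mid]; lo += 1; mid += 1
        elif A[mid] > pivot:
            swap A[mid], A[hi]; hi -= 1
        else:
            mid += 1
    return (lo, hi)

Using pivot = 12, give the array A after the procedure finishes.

6 7 5 10 11 12 13 15 14

lo=0 mid=0 hi=8
14>12: swap(0,8), hi=7 ⇒ 12 6 7 5 15 13 11 10 14
12=12: mid=1
6<12: swap(0,1), lo=1 mid=2 ⇒ 6 12 7 5 15 13 11 10 14
7<12: swap(1,2), lo=2 mid=3 ⇒ 6 7 12 5 15 13 11 10 14
5<12: swap(2,3), lo=3 mid=4 ⇒ 6 7 5 12 15 13 11 10 14
15>12: swap(4,7), hi=6 ⇒ 6 7 5 12 10 13 11 15 14
10<12: swap(3,4), lo=4 mid=5 ⇒ 6 7 5 10 12 13 11 15 14
13>12: swap(5,6), hi=5 ⇒ 6 7 5 10 12 11 13 15 14
11<12: swap(4,5), lo=5 mid=6 ⇒ 6 7 5 10 11 12 13 15 14
done. lo=5 hi=5; A=6 7 5 10 11 12 13 15 14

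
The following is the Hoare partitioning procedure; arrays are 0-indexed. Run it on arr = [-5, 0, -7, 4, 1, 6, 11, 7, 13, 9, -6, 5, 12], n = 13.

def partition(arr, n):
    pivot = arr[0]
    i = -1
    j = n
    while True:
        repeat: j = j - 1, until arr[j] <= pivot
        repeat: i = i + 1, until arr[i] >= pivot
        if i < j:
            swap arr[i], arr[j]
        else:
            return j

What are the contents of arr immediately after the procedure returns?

[-6, -7, 0, 4, 1, 6, 11, 7, 13, 9, -5, 5, 12]

pivot = arr[0] = -5; i = -1, j = 13
j→10 (arr[10]=-6≤-5), i→0 (arr[0]=-5≥-5); i<j, swap → [-6, 0, -7, 4, 1, 6, 11, 7, 13, 9, -5, 5, 12]
j→2 (arr[2]=-7≤-5), i→1 (arr[1]=0≥-5); i<j, swap → [-6, -7, 0, 4, 1, 6, 11, 7, 13, 9, -5, 5, 12]
j→1, i→2; i≥j, return j=1. arr = [-6, -7, 0, 4, 1, 6, 11, 7, 13, 9, -5, 5, 12]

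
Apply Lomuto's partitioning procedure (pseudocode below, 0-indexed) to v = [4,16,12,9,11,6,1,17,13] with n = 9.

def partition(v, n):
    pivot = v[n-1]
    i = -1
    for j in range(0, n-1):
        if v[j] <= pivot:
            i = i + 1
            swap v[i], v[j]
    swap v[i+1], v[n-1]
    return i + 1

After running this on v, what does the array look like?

pivot=13, i=-1
j=0: 4≤13, i=0, swap(0,0) ⇒ [4,16,12,9,11,6,1,17,13]
j=1: 16>13, skip
j=2: 12≤13, i=1, swap(1,2) ⇒ [4,12,16,9,11,6,1,17,13]
j=3: 9≤13, i=2, swap(2,3) ⇒ [4,12,9,16,11,6,1,17,13]
j=4: 11≤13, i=3, swap(3,4) ⇒ [4,12,9,11,16,6,1,17,13]
j=5: 6≤13, i=4, swap(4,5) ⇒ [4,12,9,11,6,16,1,17,13]
j=6: 1≤13, i=5, swap(5,6) ⇒ [4,12,9,11,6,1,16,17,13]
j=7: 17>13, skip
swap(6,8) ⇒ [4,12,9,11,6,1,13,17,16]; return 6

[4,12,9,11,6,1,13,17,16]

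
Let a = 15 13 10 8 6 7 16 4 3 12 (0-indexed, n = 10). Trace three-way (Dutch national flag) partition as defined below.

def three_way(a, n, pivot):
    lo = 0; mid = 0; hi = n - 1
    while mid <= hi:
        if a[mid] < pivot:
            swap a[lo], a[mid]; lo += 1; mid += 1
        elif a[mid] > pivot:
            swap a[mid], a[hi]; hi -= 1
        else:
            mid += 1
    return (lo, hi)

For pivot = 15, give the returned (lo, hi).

pivot = 15; lo=0, mid=0, hi=9
a[mid]=15=15: mid=1
a[mid]=13<15: swap a[0],a[1]; lo=1,mid=2 → 13 15 10 8 6 7 16 4 3 12
a[mid]=10<15: swap a[1],a[2]; lo=2,mid=3 → 13 10 15 8 6 7 16 4 3 12
a[mid]=8<15: swap a[2],a[3]; lo=3,mid=4 → 13 10 8 15 6 7 16 4 3 12
a[mid]=6<15: swap a[3],a[4]; lo=4,mid=5 → 13 10 8 6 15 7 16 4 3 12
a[mid]=7<15: swap a[4],a[5]; lo=5,mid=6 → 13 10 8 6 7 15 16 4 3 12
a[mid]=16>15: swap a[6],a[9]; hi=8 → 13 10 8 6 7 15 12 4 3 16
a[mid]=12<15: swap a[5],a[6]; lo=6,mid=7 → 13 10 8 6 7 12 15 4 3 16
a[mid]=4<15: swap a[6],a[7]; lo=7,mid=8 → 13 10 8 6 7 12 4 15 3 16
a[mid]=3<15: swap a[7],a[8]; lo=8,mid=9 → 13 10 8 6 7 12 4 3 15 16
end: lo=8, hi=8; a = 13 10 8 6 7 12 4 3 15 16

(8, 8)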